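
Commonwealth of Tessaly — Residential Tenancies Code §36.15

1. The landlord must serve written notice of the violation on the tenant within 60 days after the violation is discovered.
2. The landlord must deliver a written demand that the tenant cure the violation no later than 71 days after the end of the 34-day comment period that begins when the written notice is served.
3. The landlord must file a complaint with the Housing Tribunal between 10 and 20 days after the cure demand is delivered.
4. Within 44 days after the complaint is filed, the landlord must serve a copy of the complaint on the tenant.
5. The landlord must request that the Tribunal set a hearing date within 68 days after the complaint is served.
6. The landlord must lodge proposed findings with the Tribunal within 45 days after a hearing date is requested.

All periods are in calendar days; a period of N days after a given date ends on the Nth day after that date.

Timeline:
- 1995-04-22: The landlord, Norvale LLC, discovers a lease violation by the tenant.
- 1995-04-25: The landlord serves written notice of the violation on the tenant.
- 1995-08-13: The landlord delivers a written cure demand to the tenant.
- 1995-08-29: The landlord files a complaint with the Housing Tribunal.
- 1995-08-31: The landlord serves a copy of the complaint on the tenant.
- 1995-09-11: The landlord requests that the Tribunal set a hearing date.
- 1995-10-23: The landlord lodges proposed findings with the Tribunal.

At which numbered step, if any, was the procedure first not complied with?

Step 2

(1) due by 1995-04-22 + 60 days = 1995-06-21; 1995-04-25 is within that limit.
(2) due by 1995-05-29 + 71 days = 1995-08-08; not done until 1995-08-13, 5 days after the deadline.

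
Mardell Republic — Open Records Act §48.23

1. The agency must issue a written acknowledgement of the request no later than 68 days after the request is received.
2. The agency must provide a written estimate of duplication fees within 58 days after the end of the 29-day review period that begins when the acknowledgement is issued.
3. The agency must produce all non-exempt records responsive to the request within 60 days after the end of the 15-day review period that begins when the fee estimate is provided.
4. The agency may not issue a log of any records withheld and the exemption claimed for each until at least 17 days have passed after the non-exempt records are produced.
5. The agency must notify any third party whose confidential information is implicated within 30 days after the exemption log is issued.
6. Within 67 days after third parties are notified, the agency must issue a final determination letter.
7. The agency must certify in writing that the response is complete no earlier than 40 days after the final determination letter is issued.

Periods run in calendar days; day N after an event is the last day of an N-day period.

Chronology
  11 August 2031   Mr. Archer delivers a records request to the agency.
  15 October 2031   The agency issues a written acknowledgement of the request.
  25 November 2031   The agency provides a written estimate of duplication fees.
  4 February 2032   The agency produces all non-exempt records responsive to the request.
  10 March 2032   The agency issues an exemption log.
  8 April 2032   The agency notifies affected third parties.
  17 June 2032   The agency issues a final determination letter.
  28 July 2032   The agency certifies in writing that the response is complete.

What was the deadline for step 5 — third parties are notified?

9 April 2032

Step 5 runs from 10 March 2032, when the exemption log is issued. 30 days after 10 March 2032 is 9 April 2032.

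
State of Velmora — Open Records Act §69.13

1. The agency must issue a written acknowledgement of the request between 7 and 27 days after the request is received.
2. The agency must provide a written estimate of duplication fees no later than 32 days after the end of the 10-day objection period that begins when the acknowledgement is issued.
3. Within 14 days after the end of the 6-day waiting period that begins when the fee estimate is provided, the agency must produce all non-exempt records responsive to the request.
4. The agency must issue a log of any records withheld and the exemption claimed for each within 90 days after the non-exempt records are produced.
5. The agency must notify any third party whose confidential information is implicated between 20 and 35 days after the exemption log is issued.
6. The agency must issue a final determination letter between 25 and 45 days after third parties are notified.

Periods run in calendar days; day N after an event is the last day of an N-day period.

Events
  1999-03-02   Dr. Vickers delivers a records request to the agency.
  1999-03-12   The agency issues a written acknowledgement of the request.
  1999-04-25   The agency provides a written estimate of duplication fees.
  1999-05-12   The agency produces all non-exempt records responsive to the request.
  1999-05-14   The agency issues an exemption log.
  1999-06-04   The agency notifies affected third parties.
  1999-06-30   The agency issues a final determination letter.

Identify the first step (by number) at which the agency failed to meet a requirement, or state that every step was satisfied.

Step 1: the window is 7–27 days after 1999-03-02 (when the request is received), so 1999-03-09 through 1999-03-29; done 1999-03-12, which is between those dates.
Step 2: 32 days after 1999-03-22 (end of the 10-day objection period, which began when the acknowledgement is issued on 1999-03-12) is 1999-04-23; 1999-04-25 misses that deadline by 2 days.

Step 2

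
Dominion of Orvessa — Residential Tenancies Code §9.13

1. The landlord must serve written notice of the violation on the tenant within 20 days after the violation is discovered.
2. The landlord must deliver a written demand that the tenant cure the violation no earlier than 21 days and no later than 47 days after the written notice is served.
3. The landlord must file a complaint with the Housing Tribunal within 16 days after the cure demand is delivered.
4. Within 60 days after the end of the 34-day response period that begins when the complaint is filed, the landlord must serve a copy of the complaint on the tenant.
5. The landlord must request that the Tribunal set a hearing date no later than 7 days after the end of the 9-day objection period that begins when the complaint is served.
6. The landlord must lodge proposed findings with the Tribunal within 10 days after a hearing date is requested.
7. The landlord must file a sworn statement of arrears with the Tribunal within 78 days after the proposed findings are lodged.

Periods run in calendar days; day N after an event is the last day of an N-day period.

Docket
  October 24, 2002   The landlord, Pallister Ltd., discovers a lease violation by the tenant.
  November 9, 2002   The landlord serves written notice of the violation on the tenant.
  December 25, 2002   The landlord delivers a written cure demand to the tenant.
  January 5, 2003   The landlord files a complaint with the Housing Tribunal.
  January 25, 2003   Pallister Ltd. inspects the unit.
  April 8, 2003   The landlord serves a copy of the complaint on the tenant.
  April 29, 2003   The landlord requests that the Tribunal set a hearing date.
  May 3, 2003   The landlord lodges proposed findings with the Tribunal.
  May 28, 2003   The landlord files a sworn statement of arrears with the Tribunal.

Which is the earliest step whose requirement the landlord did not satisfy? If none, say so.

Step 5

(1) due by October 24, 2002 + 20 days = November 13, 2002; November 9, 2002 is within that limit.
(2) the permitted window runs from November 9, 2002 + 21 = November 30, 2002 to November 9, 2002 + 47 = December 26, 2002; done December 25, 2002, which is between those dates.
(3) due by December 25, 2002 + 16 days = January 10, 2003; done January 5, 2003 — timely.
(4) due by February 8, 2003 + 60 days = April 9, 2003; done April 8, 2003 — timely.
(5) due by April 17, 2003 + 7 days = April 24, 2003; April 29, 2003 misses that deadline by 5 days.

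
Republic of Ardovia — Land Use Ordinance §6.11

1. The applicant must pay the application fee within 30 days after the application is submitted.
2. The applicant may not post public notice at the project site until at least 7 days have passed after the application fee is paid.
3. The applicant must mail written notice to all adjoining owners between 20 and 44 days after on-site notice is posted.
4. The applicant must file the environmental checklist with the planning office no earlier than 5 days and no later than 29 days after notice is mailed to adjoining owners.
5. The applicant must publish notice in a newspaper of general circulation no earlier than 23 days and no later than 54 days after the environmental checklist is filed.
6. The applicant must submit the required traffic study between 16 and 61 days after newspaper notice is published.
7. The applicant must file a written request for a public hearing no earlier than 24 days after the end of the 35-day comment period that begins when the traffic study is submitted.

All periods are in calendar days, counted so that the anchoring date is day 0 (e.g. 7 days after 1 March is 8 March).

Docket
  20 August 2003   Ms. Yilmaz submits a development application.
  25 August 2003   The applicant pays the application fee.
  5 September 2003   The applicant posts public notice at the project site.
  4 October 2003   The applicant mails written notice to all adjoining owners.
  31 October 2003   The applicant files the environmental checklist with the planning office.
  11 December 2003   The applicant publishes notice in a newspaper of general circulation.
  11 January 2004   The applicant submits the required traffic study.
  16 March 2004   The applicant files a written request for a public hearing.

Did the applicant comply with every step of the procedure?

Yes

Step 1 — counting 30 days from 20 August 2003 (when the application is submitted) gives a deadline of 19 September 2003; 25 August 2003 is within that limit.
Step 2 — must wait 7 days from 25 August 2003 (when the application fee is paid), so not before 1 September 2003; done 5 September 2003 — permitted.
Step 3 — 20 and 44 days from 5 September 2003 (when on-site notice is posted) are 25 September 2003 and 19 October 2003 respectively; done 4 October 2003, which is between those dates.
Step 4 — 5 and 29 days from 4 October 2003 (when notice is mailed to adjoining owners) are 9 October 2003 and 2 November 2003 respectively; done 31 October 2003, which is between those dates.
Step 5 — 23 and 54 days from 31 October 2003 (when the environmental checklist is filed) are 23 November 2003 and 24 December 2003 respectively; done 11 December 2003, which is between those dates.
Step 6 — 16 and 61 days from 11 December 2003 (when newspaper notice is published) are 27 December 2003 and 10 February 2004 respectively; 11 January 2004 falls inside that range.
Step 7 — must wait 24 days from 15 February 2004 (end of the 35-day comment period, which began when the traffic study is submitted on 11 January 2004), so not before 10 March 2004; done 16 March 2004 — permitted.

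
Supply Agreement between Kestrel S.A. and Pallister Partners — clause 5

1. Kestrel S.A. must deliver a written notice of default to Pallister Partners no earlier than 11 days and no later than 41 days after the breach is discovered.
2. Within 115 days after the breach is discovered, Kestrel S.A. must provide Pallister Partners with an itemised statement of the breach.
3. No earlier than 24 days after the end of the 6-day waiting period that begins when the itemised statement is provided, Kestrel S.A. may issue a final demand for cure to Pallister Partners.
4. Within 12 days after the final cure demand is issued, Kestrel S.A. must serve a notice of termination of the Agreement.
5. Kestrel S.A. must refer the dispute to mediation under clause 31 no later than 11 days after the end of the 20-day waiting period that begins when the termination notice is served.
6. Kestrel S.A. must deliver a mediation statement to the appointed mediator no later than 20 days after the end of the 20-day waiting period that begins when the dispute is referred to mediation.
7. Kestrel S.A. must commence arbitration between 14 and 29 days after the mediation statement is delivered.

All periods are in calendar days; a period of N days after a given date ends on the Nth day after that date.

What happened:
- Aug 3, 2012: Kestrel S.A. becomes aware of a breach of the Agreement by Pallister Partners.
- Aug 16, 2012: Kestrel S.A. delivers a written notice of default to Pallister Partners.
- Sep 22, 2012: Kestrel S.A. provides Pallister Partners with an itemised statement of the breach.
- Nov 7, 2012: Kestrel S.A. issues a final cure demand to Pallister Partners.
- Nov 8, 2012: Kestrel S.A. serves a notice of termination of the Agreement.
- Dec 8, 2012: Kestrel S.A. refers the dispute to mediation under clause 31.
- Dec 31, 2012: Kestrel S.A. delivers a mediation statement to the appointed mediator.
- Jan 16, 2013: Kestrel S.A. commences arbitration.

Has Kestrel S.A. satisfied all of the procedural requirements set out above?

Yes

(1) the permitted window runs from Aug 3, 2012 + 11 = Aug 14, 2012 to Aug 3, 2012 + 41 = Sep 13, 2012; done Aug 16, 2012 — within the window.
(2) due by Aug 3, 2012 + 115 days = Nov 26, 2012; completed Sep 22, 2012, before the deadline.
(3) permitted from Sep 28, 2012 + 24 days = Oct 22, 2012 onward; done Nov 7, 2012 — permitted.
(4) due by Nov 7, 2012 + 12 days = Nov 19, 2012; Nov 8, 2012 is within that limit.
(5) due by Nov 28, 2012 + 11 days = Dec 9, 2012; done Dec 8, 2012 — timely.
(6) due by Dec 28, 2012 + 20 days = Jan 17, 2013; done Dec 31, 2012 — timely.
(7) the permitted window runs from Dec 31, 2012 + 14 = Jan 14, 2013 to Dec 31, 2012 + 29 = Jan 29, 2013; done Jan 16, 2013 — within the window.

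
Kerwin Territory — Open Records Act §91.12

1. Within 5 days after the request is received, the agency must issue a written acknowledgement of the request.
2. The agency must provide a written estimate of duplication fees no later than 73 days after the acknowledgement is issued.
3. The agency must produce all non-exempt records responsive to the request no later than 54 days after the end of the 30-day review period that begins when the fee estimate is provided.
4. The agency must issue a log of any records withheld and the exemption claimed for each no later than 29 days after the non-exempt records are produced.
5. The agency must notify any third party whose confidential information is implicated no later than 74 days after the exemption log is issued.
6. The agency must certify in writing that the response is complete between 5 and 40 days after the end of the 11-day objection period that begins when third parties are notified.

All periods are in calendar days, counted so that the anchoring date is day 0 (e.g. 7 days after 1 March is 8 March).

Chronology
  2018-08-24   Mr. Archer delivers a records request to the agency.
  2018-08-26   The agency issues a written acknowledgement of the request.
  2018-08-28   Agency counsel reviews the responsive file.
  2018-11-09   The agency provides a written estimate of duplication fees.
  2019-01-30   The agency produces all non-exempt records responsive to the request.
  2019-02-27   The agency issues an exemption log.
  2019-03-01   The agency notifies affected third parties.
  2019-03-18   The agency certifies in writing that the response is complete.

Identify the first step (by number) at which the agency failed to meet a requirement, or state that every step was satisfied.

Step 2

(1) due by 2018-08-24 + 5 days = 2018-08-29; 2018-08-26 is within that limit.
(2) due by 2018-08-26 + 73 days = 2018-11-07; done 2018-11-09 — 2 days late.
No need to go further; step 2 was not satisfied.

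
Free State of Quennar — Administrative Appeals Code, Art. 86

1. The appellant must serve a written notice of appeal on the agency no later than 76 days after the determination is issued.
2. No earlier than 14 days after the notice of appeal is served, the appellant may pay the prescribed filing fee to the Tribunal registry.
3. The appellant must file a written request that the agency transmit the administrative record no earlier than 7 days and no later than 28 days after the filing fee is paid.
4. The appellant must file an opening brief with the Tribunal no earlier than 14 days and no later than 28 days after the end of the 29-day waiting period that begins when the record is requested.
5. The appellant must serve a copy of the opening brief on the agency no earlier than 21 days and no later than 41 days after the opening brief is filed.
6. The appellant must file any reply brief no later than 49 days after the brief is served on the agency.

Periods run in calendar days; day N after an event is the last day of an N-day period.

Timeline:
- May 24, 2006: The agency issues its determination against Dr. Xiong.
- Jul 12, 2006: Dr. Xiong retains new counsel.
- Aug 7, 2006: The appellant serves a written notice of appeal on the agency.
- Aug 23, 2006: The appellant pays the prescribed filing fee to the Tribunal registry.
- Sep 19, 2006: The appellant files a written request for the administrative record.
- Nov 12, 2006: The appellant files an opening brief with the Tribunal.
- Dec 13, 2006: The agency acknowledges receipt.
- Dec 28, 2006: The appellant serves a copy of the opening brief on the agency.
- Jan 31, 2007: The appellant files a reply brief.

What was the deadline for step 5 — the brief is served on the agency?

Step 5 runs from Nov 12, 2006, when the opening brief is filed. The window is 21–41 days after Nov 12, 2006; it closes on Dec 23, 2006.

Dec 23, 2006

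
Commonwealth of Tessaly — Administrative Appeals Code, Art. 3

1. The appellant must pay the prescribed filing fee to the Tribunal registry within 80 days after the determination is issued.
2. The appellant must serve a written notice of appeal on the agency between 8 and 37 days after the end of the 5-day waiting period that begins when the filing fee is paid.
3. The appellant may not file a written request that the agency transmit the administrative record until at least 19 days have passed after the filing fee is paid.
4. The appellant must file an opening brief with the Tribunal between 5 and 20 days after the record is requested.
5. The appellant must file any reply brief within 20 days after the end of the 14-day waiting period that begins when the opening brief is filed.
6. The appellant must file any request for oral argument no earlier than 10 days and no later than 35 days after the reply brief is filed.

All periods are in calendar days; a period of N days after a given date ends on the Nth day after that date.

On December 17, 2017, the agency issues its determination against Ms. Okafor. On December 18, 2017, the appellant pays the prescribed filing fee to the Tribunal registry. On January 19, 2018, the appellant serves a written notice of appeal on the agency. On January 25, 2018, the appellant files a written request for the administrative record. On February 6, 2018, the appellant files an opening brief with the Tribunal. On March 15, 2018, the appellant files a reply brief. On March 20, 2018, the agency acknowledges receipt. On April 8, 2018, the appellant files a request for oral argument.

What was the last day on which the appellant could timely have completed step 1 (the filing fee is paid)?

March 7, 2018

Step 1 runs from December 17, 2017, when the determination is issued. 80 days after December 17, 2017 is March 7, 2018.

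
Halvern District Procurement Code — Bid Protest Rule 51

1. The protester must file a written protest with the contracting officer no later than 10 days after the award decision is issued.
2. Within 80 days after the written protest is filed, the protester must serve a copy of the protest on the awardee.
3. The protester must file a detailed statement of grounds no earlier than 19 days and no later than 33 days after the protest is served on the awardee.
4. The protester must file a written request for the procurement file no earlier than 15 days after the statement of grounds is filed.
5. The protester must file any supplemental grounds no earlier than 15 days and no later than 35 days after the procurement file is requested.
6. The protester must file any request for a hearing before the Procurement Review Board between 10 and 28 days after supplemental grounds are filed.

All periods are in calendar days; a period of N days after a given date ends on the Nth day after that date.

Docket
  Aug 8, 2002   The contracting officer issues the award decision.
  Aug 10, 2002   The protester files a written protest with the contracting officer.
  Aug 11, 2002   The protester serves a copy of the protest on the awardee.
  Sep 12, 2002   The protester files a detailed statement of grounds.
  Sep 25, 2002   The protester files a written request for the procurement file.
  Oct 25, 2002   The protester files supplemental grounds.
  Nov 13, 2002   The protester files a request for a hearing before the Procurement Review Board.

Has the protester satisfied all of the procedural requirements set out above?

Step 1: 10 days after Aug 8, 2002 (when the award decision is issued) is Aug 18, 2002; Aug 10, 2002 is within that limit.
Step 2: 80 days after Aug 10, 2002 (when the written protest is filed) is Oct 29, 2002; completed Aug 11, 2002, before the deadline.
Step 3: the window is 19–33 days after Aug 11, 2002 (when the protest is served on the awardee), so Aug 30, 2002 through Sep 13, 2002; done Sep 12, 2002, which is between those dates.
Step 4: the earliest permitted date is 15 days after Sep 12, 2002 (when the statement of grounds is filed), i.e. Sep 27, 2002; done Sep 25, 2002 — 2 days too early.

No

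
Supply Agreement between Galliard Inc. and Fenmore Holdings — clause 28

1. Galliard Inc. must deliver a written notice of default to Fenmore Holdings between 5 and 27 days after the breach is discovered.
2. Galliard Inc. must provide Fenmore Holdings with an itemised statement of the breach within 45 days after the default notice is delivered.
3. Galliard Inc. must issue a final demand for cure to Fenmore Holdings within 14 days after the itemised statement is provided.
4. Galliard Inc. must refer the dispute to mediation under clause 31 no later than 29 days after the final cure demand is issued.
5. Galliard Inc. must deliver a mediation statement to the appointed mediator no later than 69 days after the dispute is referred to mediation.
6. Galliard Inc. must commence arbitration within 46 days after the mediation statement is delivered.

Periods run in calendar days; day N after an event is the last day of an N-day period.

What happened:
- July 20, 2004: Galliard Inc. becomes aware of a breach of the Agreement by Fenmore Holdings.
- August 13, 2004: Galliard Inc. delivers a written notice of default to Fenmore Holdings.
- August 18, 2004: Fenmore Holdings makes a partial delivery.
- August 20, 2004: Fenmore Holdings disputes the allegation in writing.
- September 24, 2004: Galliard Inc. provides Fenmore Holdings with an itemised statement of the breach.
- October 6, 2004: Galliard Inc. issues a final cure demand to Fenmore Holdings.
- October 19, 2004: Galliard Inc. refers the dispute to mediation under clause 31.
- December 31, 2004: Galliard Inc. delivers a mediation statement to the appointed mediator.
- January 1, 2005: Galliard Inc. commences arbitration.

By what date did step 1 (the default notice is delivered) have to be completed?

Step 1 runs from July 20, 2004, when the breach is discovered. The window is 5–27 days after July 20, 2004; it closes on August 16, 2004.

August 16, 2004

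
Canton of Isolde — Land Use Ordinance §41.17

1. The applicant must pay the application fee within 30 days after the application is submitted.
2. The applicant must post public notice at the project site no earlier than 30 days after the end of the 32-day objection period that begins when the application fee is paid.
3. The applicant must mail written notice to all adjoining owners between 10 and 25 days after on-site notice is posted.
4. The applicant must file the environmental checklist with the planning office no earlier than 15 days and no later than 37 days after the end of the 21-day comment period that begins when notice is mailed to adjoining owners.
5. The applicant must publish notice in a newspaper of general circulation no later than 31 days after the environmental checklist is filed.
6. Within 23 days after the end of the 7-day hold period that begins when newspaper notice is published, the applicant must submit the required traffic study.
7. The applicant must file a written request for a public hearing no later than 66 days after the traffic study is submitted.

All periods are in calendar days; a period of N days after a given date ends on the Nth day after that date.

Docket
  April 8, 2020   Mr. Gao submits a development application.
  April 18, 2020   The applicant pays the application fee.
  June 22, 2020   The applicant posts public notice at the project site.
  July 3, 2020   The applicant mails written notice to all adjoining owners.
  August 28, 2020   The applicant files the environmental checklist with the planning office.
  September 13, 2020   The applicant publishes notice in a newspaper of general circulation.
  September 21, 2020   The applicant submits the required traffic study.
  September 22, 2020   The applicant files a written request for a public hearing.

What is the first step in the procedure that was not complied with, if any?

(1) due by April 8, 2020 + 30 days = May 8, 2020; completed April 18, 2020, before the deadline.
(2) permitted from May 20, 2020 + 30 days = June 19, 2020 onward; done June 22, 2020, after the minimum wait.
(3) the permitted window runs from June 22, 2020 + 10 = July 2, 2020 to June 22, 2020 + 25 = July 17, 2020; done July 3, 2020, which is between those dates.
(4) the permitted window runs from July 24, 2020 + 15 = August 8, 2020 to July 24, 2020 + 37 = August 30, 2020; done August 28, 2020 — within the window.
(5) due by August 28, 2020 + 31 days = September 28, 2020; completed September 13, 2020, before the deadline.
(6) due by September 20, 2020 + 23 days = October 13, 2020; done September 21, 2020 — timely.
(7) due by September 21, 2020 + 66 days = November 26, 2020; September 22, 2020 is within that limit.

None — every step was satisfied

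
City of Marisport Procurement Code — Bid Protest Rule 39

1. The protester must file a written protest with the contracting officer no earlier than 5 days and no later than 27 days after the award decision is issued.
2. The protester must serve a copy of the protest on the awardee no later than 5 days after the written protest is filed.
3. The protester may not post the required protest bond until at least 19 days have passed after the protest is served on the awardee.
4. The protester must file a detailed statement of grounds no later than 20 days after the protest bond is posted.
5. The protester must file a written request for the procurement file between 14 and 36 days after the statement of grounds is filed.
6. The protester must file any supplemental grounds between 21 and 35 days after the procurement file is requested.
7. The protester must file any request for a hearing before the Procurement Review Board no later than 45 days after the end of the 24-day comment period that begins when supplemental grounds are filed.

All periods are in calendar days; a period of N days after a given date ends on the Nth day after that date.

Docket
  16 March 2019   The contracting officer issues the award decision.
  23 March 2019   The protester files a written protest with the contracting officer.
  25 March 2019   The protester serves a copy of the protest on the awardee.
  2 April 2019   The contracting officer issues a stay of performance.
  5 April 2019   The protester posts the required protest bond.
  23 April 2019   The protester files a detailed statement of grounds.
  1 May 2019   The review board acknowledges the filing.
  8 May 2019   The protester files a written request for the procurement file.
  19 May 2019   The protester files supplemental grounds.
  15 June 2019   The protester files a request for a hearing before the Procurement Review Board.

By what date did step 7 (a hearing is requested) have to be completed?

Supplemental grounds are filed on 19 May 2019; the 24-day comment period therefore ends 12 June 2019, and step 7 runs from that date. 45 days after 12 June 2019 is 27 July 2019.

27 July 2019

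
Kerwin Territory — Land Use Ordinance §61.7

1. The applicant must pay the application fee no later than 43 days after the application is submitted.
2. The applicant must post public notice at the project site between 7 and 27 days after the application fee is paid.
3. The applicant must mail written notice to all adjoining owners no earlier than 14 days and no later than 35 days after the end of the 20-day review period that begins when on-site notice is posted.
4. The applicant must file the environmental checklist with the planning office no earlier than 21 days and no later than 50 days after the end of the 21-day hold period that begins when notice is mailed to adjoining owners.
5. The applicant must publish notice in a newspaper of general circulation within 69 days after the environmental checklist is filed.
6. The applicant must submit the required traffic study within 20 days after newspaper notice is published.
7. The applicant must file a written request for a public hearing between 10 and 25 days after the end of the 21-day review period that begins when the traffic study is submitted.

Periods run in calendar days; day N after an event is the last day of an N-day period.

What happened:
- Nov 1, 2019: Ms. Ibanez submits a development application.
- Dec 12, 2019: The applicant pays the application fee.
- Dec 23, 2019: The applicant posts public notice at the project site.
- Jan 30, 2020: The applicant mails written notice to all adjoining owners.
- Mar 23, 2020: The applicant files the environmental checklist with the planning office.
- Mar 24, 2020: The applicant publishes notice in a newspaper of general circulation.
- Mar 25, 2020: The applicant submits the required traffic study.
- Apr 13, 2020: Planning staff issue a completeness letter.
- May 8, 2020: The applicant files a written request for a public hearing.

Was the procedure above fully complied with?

Yes

(1) due by Nov 1, 2019 + 43 days = Dec 14, 2019; Dec 12, 2019 is within that limit.
(2) the permitted window runs from Dec 12, 2019 + 7 = Dec 19, 2019 to Dec 12, 2019 + 27 = Jan 8, 2020; done Dec 23, 2019, which is between those dates.
(3) the permitted window runs from Jan 12, 2020 + 14 = Jan 26, 2020 to Jan 12, 2020 + 35 = Feb 16, 2020; Jan 30, 2020 falls inside that range.
(4) the permitted window runs from Feb 20, 2020 + 21 = Mar 12, 2020 to Feb 20, 2020 + 50 = Apr 10, 2020; done Mar 23, 2020 — within the window.
(5) due by Mar 23, 2020 + 69 days = May 31, 2020; done Mar 24, 2020 — timely.
(6) due by Mar 24, 2020 + 20 days = Apr 13, 2020; Mar 25, 2020 is within that limit.
(7) the permitted window runs from Apr 15, 2020 + 10 = Apr 25, 2020 to Apr 15, 2020 + 25 = May 10, 2020; done May 8, 2020, which is between those dates.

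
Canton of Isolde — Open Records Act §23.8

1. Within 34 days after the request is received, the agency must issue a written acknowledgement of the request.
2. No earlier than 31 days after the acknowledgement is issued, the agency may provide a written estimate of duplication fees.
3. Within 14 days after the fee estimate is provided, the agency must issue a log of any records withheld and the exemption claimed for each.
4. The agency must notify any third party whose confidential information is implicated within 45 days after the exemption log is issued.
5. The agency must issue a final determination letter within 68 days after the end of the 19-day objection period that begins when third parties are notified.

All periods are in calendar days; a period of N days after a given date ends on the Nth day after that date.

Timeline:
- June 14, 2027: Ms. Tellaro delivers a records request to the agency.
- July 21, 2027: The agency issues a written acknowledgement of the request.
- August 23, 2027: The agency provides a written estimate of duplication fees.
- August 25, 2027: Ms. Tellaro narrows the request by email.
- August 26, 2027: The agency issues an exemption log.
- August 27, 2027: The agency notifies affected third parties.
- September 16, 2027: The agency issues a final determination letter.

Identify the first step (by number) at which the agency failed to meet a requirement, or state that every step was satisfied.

Step 1

(1) due by June 14, 2027 + 34 days = July 18, 2027; July 21, 2027 misses that deadline by 3 days.
That is the first point of non-compliance.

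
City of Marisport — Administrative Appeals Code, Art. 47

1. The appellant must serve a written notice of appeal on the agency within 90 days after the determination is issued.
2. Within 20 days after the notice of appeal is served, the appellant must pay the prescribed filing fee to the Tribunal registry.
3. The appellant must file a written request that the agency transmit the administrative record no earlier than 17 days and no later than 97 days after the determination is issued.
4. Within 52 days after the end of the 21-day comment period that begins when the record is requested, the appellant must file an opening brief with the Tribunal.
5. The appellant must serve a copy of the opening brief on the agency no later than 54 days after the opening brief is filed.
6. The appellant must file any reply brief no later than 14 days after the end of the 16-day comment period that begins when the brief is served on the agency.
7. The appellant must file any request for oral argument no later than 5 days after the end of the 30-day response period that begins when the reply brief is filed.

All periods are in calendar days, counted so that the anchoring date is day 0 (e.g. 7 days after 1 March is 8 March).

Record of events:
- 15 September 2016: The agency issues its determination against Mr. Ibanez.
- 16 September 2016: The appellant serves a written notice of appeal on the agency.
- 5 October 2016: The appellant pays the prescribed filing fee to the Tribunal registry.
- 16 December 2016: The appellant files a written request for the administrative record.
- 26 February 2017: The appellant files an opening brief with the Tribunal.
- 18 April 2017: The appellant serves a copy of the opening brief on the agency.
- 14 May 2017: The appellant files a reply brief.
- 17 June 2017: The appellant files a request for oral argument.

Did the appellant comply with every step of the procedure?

Step 1 — counting 90 days from 15 September 2016 (when the determination is issued) gives a deadline of 14 December 2016; completed 16 September 2016, before the deadline.
Step 2 — counting 20 days from 16 September 2016 (when the notice of appeal is served) gives a deadline of 6 October 2016; 5 October 2016 is within that limit.
Step 3 — 17 and 97 days from 15 September 2016 (when the determination is issued) are 2 October 2016 and 21 December 2016 respectively; done 16 December 2016, which is between those dates.
Step 4 — counting 52 days from 6 January 2017 (end of the 21-day comment period, which began when the record is requested on 16 December 2016) gives a deadline of 27 February 2017; 26 February 2017 is within that limit.
Step 5 — counting 54 days from 26 February 2017 (when the opening brief is filed) gives a deadline of 21 April 2017; 18 April 2017 is within that limit.
Step 6 — counting 14 days from 4 May 2017 (end of the 16-day comment period, which began when the brief is served on the agency on 18 April 2017) gives a deadline of 18 May 2017; completed 14 May 2017, before the deadline.
Step 7 — counting 5 days from 13 June 2017 (end of the 30-day response period, which began when the reply brief is filed on 14 May 2017) gives a deadline of 18 June 2017; 17 June 2017 is within that limit.

Yes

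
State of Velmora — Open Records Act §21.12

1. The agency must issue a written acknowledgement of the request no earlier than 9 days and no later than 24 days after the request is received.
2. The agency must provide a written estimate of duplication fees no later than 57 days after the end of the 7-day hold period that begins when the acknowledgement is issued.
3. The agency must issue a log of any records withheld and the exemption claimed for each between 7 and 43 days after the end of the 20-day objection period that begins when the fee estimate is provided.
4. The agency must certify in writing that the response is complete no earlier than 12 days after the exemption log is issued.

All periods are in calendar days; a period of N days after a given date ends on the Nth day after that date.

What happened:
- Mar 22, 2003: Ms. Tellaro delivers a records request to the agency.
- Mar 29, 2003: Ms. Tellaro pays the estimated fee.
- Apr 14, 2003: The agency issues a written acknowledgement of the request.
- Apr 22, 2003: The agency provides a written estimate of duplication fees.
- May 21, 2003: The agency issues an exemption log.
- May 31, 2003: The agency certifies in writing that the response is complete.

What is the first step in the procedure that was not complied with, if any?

Step 4

Step 1 — 9 and 24 days from Mar 22, 2003 (when the request is received) are Mar 31, 2003 and Apr 15, 2003 respectively; done Apr 14, 2003 — within the window.
Step 2 — counting 57 days from Apr 21, 2003 (end of the 7-day hold period, which began when the acknowledgement is issued on Apr 14, 2003) gives a deadline of Jun 17, 2003; Apr 22, 2003 is within that limit.
Step 3 — 7 and 43 days from May 12, 2003 (end of the 20-day objection period, which began when the fee estimate is provided on Apr 22, 2003) are May 19, 2003 and Jun 24, 2003 respectively; done May 21, 2003, which is between those dates.
Step 4 — must wait 12 days from May 21, 2003 (when the exemption log is issued), so not before Jun 2, 2003; acted on May 31, 2003, 2 days prematurely.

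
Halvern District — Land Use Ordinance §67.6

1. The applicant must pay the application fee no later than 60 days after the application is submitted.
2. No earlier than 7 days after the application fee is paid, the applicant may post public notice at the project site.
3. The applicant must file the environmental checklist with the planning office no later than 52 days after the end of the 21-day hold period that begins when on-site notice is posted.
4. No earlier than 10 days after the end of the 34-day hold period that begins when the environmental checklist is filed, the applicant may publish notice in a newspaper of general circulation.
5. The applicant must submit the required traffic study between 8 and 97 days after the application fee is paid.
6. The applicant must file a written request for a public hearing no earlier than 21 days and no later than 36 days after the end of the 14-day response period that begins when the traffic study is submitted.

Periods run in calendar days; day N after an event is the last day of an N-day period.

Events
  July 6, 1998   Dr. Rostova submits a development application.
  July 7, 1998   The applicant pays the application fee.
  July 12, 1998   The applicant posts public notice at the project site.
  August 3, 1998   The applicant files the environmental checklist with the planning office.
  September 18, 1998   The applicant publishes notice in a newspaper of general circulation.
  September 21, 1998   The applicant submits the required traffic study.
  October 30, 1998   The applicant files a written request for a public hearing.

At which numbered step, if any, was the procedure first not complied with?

(1) due by July 6, 1998 + 60 days = September 4, 1998; completed July 7, 1998, before the deadline.
(2) permitted from July 7, 1998 + 7 days = July 14, 1998 onward; done July 12, 1998 — 2 days too early.

Step 2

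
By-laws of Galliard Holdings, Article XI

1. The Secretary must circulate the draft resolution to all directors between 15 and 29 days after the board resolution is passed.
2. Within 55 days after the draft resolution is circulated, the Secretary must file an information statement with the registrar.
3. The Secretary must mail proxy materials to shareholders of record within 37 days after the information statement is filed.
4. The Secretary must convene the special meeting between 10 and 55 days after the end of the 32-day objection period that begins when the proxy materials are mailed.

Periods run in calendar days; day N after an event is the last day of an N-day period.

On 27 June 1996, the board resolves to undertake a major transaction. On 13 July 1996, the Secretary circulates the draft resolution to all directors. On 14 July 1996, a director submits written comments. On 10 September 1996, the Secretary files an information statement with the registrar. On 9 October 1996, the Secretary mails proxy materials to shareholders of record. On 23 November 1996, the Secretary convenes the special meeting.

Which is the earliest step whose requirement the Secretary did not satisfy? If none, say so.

Step 1: the window is 15–29 days after 27 June 1996 (when the board resolution is passed), so 12 July 1996 through 26 July 1996; 13 July 1996 falls inside that range.
Step 2: 55 days after 13 July 1996 (when the draft resolution is circulated) is 6 September 1996; 10 September 1996 misses that deadline by 4 days.
No need to go further; step 2 was not satisfied.

Step 2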